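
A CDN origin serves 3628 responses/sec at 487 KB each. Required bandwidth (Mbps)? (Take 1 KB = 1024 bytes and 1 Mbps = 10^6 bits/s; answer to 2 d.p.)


Formula: Mbps = payload_bytes * RPS * 8 / 1e6
Payload per request = 487 KB = 487 * 1024 = 498688 bytes
Total bytes/sec = 498688 * 3628 = 1809240064
Total bits/sec = 1809240064 * 8 = 14473920512
Mbps = 14473920512 / 1e6 = 14473.92

14473.92 Mbps


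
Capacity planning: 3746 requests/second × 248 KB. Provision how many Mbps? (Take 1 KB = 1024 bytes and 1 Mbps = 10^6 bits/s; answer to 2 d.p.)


Formula: Mbps = payload_bytes * RPS * 8 / 1e6
Payload per request = 248 KB = 248 * 1024 = 253952 bytes
Total bytes/sec = 253952 * 3746 = 951304192
Total bits/sec = 951304192 * 8 = 7610433536
Mbps = 7610433536 / 1e6 = 7610.43

7610.43 Mbps


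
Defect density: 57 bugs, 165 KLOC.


Defect density = defects / KLOC
Defect density = 57 / 165
Defect density = 0.345 defects/KLOC

0.345 defects/KLOC


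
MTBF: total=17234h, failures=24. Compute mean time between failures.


Formula: MTBF = Total operating time / Number of failures
MTBF = 17234 / 24
MTBF = 718.08 hours

718.08 hours


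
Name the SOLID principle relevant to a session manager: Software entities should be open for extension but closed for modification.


This describes the Open/Closed Principle (OCP)

Open/Closed Principle (OCP)


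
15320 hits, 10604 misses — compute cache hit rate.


Formula: hit rate = hits / (hits + misses) * 100
hit rate = 15320 / (15320 + 10604) * 100
hit rate = 15320 / 25924 * 100
hit rate = 59.1%

59.1%


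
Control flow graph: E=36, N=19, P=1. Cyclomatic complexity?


Formula: V(G) = E - N + 2P
V(G) = 36 - 19 + 2*1
V(G) = 17 + 2
V(G) = 19

19


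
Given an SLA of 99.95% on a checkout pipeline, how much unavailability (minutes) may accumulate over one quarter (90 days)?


Formula: allowed downtime = period * (100 - SLA) / 100
Period (quarter (90 days)) = 129600 minutes
Unavailability fraction = (100 - 99.95) / 100
Allowed downtime = 129600 * (100 - 99.95) / 100
Allowed downtime = 64.8 minutes

64.8 minutes


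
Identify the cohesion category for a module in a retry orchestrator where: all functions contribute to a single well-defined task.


Reasoning: Best: single purpose
Type: Functional cohesion

Functional cohesion


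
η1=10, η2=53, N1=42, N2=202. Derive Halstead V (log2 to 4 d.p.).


Formula: V = N * log2(η), where N = N1 + N2 and η = η1 + η2
η = 10 + 53 = 63
N = 42 + 202 = 244
log2(63) ≈ 5.9773
V = 244 * 5.9773 = 1458.46

1458.46


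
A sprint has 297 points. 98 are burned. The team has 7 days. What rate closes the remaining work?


Formula: Required rate = Remaining points / Days left
Remaining = 297 - 98 = 199 points
Required rate = 199 / 7 = 28.43 points/day

28.43 points/day


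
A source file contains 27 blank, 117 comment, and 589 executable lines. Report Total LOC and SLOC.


Total LOC = blank + comment + code
Total LOC = 27 + 117 + 589 = 733
SLOC (source only) = code = 589

Total LOC: 733, SLOC: 589


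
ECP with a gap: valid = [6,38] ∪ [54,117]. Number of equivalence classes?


Valid ranges: [6,38] and [54,117]
Class 1: x < 6 — invalid
Class 2: 6 ≤ x ≤ 38 — valid
Class 3: 38 < x < 54 — invalid (gap between ranges)
Class 4: 54 ≤ x ≤ 117 — valid
Class 5: x > 117 — invalid
Total equivalence classes: 5

5 equivalence classes


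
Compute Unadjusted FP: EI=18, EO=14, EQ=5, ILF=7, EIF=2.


UFP = EI*4 + EO*5 + EQ*4 + ILF*10 + EIF*7
UFP = 18*4 + 14*5 + 5*4 + 7*10 + 2*7
UFP = 72 + 70 + 20 + 70 + 14
UFP = 246

246


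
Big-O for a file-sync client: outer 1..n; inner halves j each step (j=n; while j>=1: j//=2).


Reasoning: n times log n
Complexity: O(n log n)

O(n log n)


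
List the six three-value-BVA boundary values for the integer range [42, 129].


Range: [42, 129]
Boundaries: just below min, min, min+1, max-1, max, just above max
Values: [41, 42, 43, 128, 129, 130]

[41, 42, 43, 128, 129, 130]


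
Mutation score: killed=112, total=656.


Mutation score = killed / total * 100
Mutation score = 112 / 656 * 100
Mutation score = 17.07%

17.07%


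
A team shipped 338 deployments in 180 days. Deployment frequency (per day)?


Formula: deployments per day = releases / days
= 338 / 180
= 1.878 deploys/day
(equivalently, 13.14 deploys/week)

1.878 deploys/day


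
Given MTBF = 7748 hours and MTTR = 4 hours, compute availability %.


Availability = MTBF / (MTBF + MTTR)
Availability = 7748 / (7748 + 4)
Availability = 7748 / 7752
Availability = 99.9484%

99.9484%


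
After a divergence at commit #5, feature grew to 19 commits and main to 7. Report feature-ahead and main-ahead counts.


Common ancestor: commit #5
feature commits after divergence: 19 - 5 = 14
main commits after divergence: 7 - 5 = 2
feature is 14 commits ahead of main
main is 2 commits ahead of feature

feature ahead: 14, main ahead: 2


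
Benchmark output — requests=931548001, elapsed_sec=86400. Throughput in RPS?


Formula: throughput = requests / seconds
throughput = 931548001 / 86400
throughput = 10781.81 requests/second

10781.81 requests/second


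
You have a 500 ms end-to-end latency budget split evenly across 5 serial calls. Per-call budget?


Formula: per_stage = total_budget / stages
per_stage = 500 / 5
per_stage = 100.0 ms

100.0 ms


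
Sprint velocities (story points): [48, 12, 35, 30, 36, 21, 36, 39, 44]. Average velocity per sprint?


Formula: Avg velocity = Total points / Number of sprints
Points: [48, 12, 35, 30, 36, 21, 36, 39, 44]
Sum = 48 + 12 + 35 + 30 + 36 + 21 + 36 + 39 + 44 = 301
Avg velocity = 301 / 9 = 33.44 points/sprint

33.44 points/sprint


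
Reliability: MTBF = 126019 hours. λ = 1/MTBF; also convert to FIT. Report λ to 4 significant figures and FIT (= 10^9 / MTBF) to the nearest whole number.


Formula: λ = 1 / MTBF; FIT = λ × 1e9 = 1e9 / MTBF
λ = 1 / 126019 ≈ 7.935e-06 failures/hour
FIT = 1e9 / 126019 ≈ 7935 failures per 1e9 hours (nearest whole number)

λ = 7.935e-06 /h, FIT = 7935


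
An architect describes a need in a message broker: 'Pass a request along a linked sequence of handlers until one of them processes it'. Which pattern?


This matches the Chain of Responsibility pattern

Chain of Responsibility


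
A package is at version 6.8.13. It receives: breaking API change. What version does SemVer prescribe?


Current: 6.8.13
Change category: 'breaking API change' → major bump
SemVer rule: major bump → increment MAJOR, reset MINOR and PATCH to 0
New: 7.0.0

7.0.0


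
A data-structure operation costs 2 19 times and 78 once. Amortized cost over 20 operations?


Formula: Amortized cost = Total cost / Operations
Total cost = (19 * 2) + (1 * 78)
Total cost = 38 + 78 = 116
Amortized = 116 / 20 = 5.8

5.8


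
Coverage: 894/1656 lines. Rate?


Coverage = covered / total * 100
Coverage = 894 / 1656 * 100
Coverage = 53.99%

53.99%


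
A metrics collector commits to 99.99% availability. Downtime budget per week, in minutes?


Formula: allowed downtime = period * (100 - SLA) / 100
Period (week) = 10080 minutes
Unavailability fraction = (100 - 99.99) / 100
Allowed downtime = 10080 * (100 - 99.99) / 100
Allowed downtime = 1.008 minutes

1.008 minutes


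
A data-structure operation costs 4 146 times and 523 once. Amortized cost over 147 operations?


Formula: Amortized cost = Total cost / Operations
Total cost = (146 * 4) + (1 * 523)
Total cost = 584 + 523 = 1107
Amortized = 1107 / 147 = 7.5306

7.5306


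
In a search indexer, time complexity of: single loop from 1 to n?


Reasoning: one pass through n items
Complexity: O(n)

O(n)


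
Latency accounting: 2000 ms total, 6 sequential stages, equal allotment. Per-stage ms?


Formula: per_stage = total_budget / stages
per_stage = 2000 / 6
per_stage = 333.33 ms

333.33 ms


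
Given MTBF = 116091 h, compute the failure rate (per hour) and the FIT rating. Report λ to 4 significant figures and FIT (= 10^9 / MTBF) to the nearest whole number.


Formula: λ = 1 / MTBF; FIT = λ × 1e9 = 1e9 / MTBF
λ = 1 / 116091 ≈ 8.614e-06 failures/hour
FIT = 1e9 / 116091 ≈ 8614 failures per 1e9 hours (nearest whole number)

λ = 8.614e-06 /h, FIT = 8614


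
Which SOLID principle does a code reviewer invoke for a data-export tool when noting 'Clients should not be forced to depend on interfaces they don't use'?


This describes the Interface Segregation Principle (ISP)

Interface Segregation Principle (ISP)


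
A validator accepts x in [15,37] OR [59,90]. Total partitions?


Valid ranges: [15,37] and [59,90]
Class 1: x < 15 — invalid
Class 2: 15 ≤ x ≤ 37 — valid
Class 3: 37 < x < 59 — invalid (gap between ranges)
Class 4: 59 ≤ x ≤ 90 — valid
Class 5: x > 90 — invalid
Total equivalence classes: 5

5 equivalence classes


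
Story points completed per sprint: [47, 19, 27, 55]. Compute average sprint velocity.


Formula: Avg velocity = Total points / Number of sprints
Points: [47, 19, 27, 55]
Sum = 47 + 19 + 27 + 55 = 148
Avg velocity = 148 / 4 = 37.0 points/sprint

37.0 points/sprint


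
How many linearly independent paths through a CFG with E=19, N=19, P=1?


Formula: V(G) = E - N + 2P
V(G) = 19 - 19 + 2*1
V(G) = 0 + 2
V(G) = 2

2


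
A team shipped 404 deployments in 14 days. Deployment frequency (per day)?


Formula: deployments per day = releases / days
= 404 / 14
= 28.857 deploys/day
(equivalently, 202.0 deploys/week)

28.857 deploys/day


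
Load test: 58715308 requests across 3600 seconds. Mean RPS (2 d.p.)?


Formula: throughput = requests / seconds
throughput = 58715308 / 3600
throughput = 16309.81 requests/second

16309.81 requests/second


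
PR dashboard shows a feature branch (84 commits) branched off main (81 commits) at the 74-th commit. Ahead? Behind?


Common ancestor: commit #74
feature commits after divergence: 84 - 74 = 10
main commits after divergence: 81 - 74 = 7
feature is 10 commits ahead of main
main is 7 commits ahead of feature

feature ahead: 10, main ahead: 7


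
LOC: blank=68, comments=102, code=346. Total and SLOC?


Total LOC = blank + comment + code
Total LOC = 68 + 102 + 346 = 516
SLOC (source only) = code = 346

Total LOC: 516, SLOC: 346


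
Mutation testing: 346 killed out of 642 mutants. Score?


Mutation score = killed / total * 100
Mutation score = 346 / 642 * 100
Mutation score = 53.89%

53.89%


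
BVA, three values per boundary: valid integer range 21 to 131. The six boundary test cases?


Range: [21, 131]
Boundaries: just below min, min, min+1, max-1, max, just above max
Values: [20, 21, 22, 130, 131, 132]

[20, 21, 22, 130, 131, 132]


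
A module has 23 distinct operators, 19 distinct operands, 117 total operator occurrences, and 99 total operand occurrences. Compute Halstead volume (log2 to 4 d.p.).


Formula: V = N * log2(η), where N = N1 + N2 and η = η1 + η2
η = 23 + 19 = 42
N = 117 + 99 = 216
log2(42) ≈ 5.3923
V = 216 * 5.3923 = 1164.74

1164.74


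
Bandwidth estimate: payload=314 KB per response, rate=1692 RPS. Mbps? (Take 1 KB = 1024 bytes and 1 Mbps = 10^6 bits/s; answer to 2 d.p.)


Formula: Mbps = payload_bytes * RPS * 8 / 1e6
Payload per request = 314 KB = 314 * 1024 = 321536 bytes
Total bytes/sec = 321536 * 1692 = 544038912
Total bits/sec = 544038912 * 8 = 4352311296
Mbps = 4352311296 / 1e6 = 4352.31

4352.31 Mbps


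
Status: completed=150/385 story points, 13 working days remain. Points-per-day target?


Formula: Required rate = Remaining points / Days left
Remaining = 385 - 150 = 235 points
Required rate = 235 / 13 = 18.08 points/day

18.08 points/day


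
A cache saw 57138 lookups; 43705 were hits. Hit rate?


Formula: hit rate = hits / (hits + misses) * 100
hit rate = 43705 / (43705 + 13433) * 100
hit rate = 43705 / 57138 * 100
hit rate = 76.49%

76.49%


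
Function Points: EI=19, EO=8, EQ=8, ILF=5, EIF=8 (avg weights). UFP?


UFP = EI*4 + EO*5 + EQ*4 + ILF*10 + EIF*7
UFP = 19*4 + 8*5 + 8*4 + 5*10 + 8*7
UFP = 76 + 40 + 32 + 50 + 56
UFP = 254

254


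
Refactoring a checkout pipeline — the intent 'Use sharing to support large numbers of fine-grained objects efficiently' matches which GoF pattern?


This matches the Flyweight pattern

Flyweight


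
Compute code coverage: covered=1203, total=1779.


Coverage = covered / total * 100
Coverage = 1203 / 1779 * 100
Coverage = 67.62%

67.62%


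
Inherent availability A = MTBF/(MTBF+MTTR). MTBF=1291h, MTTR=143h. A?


Availability = MTBF / (MTBF + MTTR)
Availability = 1291 / (1291 + 143)
Availability = 1291 / 1434
Availability = 90.0279%

90.0279%


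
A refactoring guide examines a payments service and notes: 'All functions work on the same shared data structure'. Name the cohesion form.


Reasoning: Functions share data
Type: Communicational cohesion

Communicational cohesion


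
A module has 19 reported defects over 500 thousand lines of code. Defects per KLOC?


Defect density = defects / KLOC
Defect density = 19 / 500
Defect density = 0.038 defects/KLOC

0.038 defects/KLOC


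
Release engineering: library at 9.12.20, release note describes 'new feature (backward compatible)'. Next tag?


Current: 9.12.20
Change category: 'new feature (backward compatible)' → minor bump
SemVer rule: minor bump → increment MINOR, reset PATCH to 0 (MAJOR unchanged)
New: 9.13.0

9.13.0


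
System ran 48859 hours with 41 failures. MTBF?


Formula: MTBF = Total operating time / Number of failures
MTBF = 48859 / 41
MTBF = 1191.68 hours

1191.68 hours


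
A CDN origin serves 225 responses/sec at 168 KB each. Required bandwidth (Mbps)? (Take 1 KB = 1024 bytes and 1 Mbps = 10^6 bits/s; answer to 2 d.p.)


Formula: Mbps = payload_bytes * RPS * 8 / 1e6
Payload per request = 168 KB = 168 * 1024 = 172032 bytes
Total bytes/sec = 172032 * 225 = 38707200
Total bits/sec = 38707200 * 8 = 309657600
Mbps = 309657600 / 1e6 = 309.66

309.66 Mbps


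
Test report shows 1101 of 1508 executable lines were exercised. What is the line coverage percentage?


Coverage = covered / total * 100
Coverage = 1101 / 1508 * 100
Coverage = 73.01%

73.01%


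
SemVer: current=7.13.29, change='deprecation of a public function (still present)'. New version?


Current: 7.13.29
Change category: 'deprecation of a public function (still present)' → minor bump
SemVer rule: minor bump → increment MINOR, reset PATCH to 0 (MAJOR unchanged)
New: 7.14.0

7.14.0


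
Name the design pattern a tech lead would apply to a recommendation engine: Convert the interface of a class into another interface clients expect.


This matches the Adapter pattern

Adapter


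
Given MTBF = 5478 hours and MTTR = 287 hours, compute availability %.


Availability = MTBF / (MTBF + MTTR)
Availability = 5478 / (5478 + 287)
Availability = 5478 / 5765
Availability = 95.0217%

95.0217%


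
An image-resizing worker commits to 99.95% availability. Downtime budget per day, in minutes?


Formula: allowed downtime = period * (100 - SLA) / 100
Period (day) = 1440 minutes
Unavailability fraction = (100 - 99.95) / 100
Allowed downtime = 1440 * (100 - 99.95) / 100
Allowed downtime = 0.72 minutes

0.72 minutes


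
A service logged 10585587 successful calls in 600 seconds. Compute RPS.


Formula: throughput = requests / seconds
throughput = 10585587 / 600
throughput = 17642.65 requests/second

17642.65 requests/second


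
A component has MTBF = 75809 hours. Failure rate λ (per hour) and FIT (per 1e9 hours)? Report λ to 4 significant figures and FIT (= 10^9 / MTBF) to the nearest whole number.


Formula: λ = 1 / MTBF; FIT = λ × 1e9 = 1e9 / MTBF
λ = 1 / 75809 ≈ 1.319e-05 failures/hour
FIT = 1e9 / 75809 ≈ 13191 failures per 1e9 hours (nearest whole number)

λ = 1.319e-05 /h, FIT = 13191


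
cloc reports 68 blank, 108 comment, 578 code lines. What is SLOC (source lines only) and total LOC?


Total LOC = blank + comment + code
Total LOC = 68 + 108 + 578 = 754
SLOC (source only) = code = 578

Total LOC: 754, SLOC: 578


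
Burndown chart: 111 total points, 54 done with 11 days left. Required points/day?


Formula: Required rate = Remaining points / Days left
Remaining = 111 - 54 = 57 points
Required rate = 57 / 11 = 5.18 points/day

5.18 points/day


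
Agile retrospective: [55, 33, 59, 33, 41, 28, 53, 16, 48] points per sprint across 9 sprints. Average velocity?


Formula: Avg velocity = Total points / Number of sprints
Points: [55, 33, 59, 33, 41, 28, 53, 16, 48]
Sum = 55 + 33 + 59 + 33 + 41 + 28 + 53 + 16 + 48 = 366
Avg velocity = 366 / 9 = 40.67 points/sprint

40.67 points/sprint


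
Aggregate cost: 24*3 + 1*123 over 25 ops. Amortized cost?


Formula: Amortized cost = Total cost / Operations
Total cost = (24 * 3) + (1 * 123)
Total cost = 72 + 123 = 195
Amortized = 195 / 25 = 7.8

7.8


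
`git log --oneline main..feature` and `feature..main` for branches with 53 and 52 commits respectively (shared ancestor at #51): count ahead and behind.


Common ancestor: commit #51
feature commits after divergence: 53 - 51 = 2
main commits after divergence: 52 - 51 = 1
feature is 2 commits ahead of main
main is 1 commits ahead of feature

feature ahead: 2, main ahead: 1


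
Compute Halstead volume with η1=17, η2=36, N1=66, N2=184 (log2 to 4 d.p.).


Formula: V = N * log2(η), where N = N1 + N2 and η = η1 + η2
η = 17 + 36 = 53
N = 66 + 184 = 250
log2(53) ≈ 5.7279
V = 250 * 5.7279 = 1431.98

1431.98


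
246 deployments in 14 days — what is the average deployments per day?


Formula: deployments per day = releases / days
= 246 / 14
= 17.571 deploys/day
(equivalently, 123.0 deploys/week)

17.571 deploys/day


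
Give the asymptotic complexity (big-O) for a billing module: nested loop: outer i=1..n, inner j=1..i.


Reasoning: triangle: n(n+1)/2 ~ n^2/2
Complexity: O(n^2)

O(n^2)


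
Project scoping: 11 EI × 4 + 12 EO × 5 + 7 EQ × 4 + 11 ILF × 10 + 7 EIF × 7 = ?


UFP = EI*4 + EO*5 + EQ*4 + ILF*10 + EIF*7
UFP = 11*4 + 12*5 + 7*4 + 11*10 + 7*7
UFP = 44 + 60 + 28 + 110 + 49
UFP = 291

291


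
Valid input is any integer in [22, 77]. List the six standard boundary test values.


Range: [22, 77]
Boundaries: just below min, min, min+1, max-1, max, just above max
Values: [21, 22, 23, 76, 77, 78]

[21, 22, 23, 76, 77, 78]


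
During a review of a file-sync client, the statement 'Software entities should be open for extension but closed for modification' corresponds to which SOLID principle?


This describes the Open/Closed Principle (OCP)

Open/Closed Principle (OCP)


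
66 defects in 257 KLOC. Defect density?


Defect density = defects / KLOC
Defect density = 66 / 257
Defect density = 0.257 defects/KLOC

0.257 defects/KLOC


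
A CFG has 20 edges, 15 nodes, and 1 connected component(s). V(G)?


Formula: V(G) = E - N + 2P
V(G) = 20 - 15 + 2*1
V(G) = 5 + 2
V(G) = 7

7


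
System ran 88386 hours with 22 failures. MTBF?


Formula: MTBF = Total operating time / Number of failures
MTBF = 88386 / 22
MTBF = 4017.55 hours

4017.55 hours


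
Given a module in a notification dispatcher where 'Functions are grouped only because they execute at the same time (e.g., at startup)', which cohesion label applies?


Reasoning: Related by timing only
Type: Temporal cohesion

Temporal cohesion


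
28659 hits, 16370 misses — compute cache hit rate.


Formula: hit rate = hits / (hits + misses) * 100
hit rate = 28659 / (28659 + 16370) * 100
hit rate = 28659 / 45029 * 100
hit rate = 63.65%

63.65%


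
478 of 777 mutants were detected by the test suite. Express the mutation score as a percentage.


Mutation score = killed / total * 100
Mutation score = 478 / 777 * 100
Mutation score = 61.52%

61.52%


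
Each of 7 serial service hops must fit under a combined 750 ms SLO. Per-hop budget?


Formula: per_stage = total_budget / stages
per_stage = 750 / 7
per_stage = 107.14 ms

107.14 ms


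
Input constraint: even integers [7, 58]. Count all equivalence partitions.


Constraint: even integers in [7, 58]
Class 1: x < 7 — out-of-range invalid
Class 2: x in [7,58] but odd — wrong type invalid
Class 3: x in [7,58] and even — valid
Class 4: x > 58 — out-of-range invalid
Total equivalence classes: 4

4 equivalence classes


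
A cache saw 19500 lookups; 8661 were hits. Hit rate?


Formula: hit rate = hits / (hits + misses) * 100
hit rate = 8661 / (8661 + 10839) * 100
hit rate = 8661 / 19500 * 100
hit rate = 44.42%

44.42%


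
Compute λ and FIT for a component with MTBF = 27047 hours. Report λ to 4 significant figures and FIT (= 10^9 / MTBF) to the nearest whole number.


Formula: λ = 1 / MTBF; FIT = λ × 1e9 = 1e9 / MTBF
λ = 1 / 27047 ≈ 3.697e-05 failures/hour
FIT = 1e9 / 27047 ≈ 36973 failures per 1e9 hours (nearest whole number)

λ = 3.697e-05 /h, FIT = 36973


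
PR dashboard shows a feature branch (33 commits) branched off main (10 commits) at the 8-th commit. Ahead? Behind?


Common ancestor: commit #8
feature commits after divergence: 33 - 8 = 25
main commits after divergence: 10 - 8 = 2
feature is 25 commits ahead of main
main is 2 commits ahead of feature

feature ahead: 25, main ahead: 2


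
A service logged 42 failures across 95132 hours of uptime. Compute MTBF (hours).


Formula: MTBF = Total operating time / Number of failures
MTBF = 95132 / 42
MTBF = 2265.05 hours

2265.05 hours


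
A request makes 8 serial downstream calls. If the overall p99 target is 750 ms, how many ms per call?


Formula: per_stage = total_budget / stages
per_stage = 750 / 8
per_stage = 93.75 ms

93.75 ms


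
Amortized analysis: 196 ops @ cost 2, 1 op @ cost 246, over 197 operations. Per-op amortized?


Formula: Amortized cost = Total cost / Operations
Total cost = (196 * 2) + (1 * 246)
Total cost = 392 + 246 = 638
Amortized = 638 / 197 = 3.2386

3.2386


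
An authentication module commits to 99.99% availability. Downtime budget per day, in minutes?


Formula: allowed downtime = period * (100 - SLA) / 100
Period (day) = 1440 minutes
Unavailability fraction = (100 - 99.99) / 100
Allowed downtime = 1440 * (100 - 99.99) / 100
Allowed downtime = 0.144 minutes

0.144 minutes


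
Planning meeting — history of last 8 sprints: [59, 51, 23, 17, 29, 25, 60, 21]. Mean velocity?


Formula: Avg velocity = Total points / Number of sprints
Points: [59, 51, 23, 17, 29, 25, 60, 21]
Sum = 59 + 51 + 23 + 17 + 29 + 25 + 60 + 21 = 285
Avg velocity = 285 / 8 = 35.63 points/sprint

35.63 points/sprint


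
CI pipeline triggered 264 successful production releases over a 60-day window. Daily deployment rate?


Formula: deployments per day = releases / days
= 264 / 60
= 4.4 deploys/day
(equivalently, 30.8 deploys/week)

4.4 deploys/day


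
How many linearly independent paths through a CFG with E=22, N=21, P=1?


Formula: V(G) = E - N + 2P
V(G) = 22 - 21 + 2*1
V(G) = 1 + 2
V(G) = 3

3


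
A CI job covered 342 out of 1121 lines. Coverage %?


Coverage = covered / total * 100
Coverage = 342 / 1121 * 100
Coverage = 30.51%

30.51%


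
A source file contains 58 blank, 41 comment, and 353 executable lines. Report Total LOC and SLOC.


Total LOC = blank + comment + code
Total LOC = 58 + 41 + 353 = 452
SLOC (source only) = code = 353

Total LOC: 452, SLOC: 353


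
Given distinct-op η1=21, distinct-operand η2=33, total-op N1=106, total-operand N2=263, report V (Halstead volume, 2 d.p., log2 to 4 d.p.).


Formula: V = N * log2(η), where N = N1 + N2 and η = η1 + η2
η = 21 + 33 = 54
N = 106 + 263 = 369
log2(54) ≈ 5.7549
V = 369 * 5.7549 = 2123.56

2123.56


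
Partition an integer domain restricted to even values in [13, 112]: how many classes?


Constraint: even integers in [13, 112]
Class 1: x < 13 — out-of-range invalid
Class 2: x in [13,112] but odd — wrong type invalid
Class 3: x in [13,112] and even — valid
Class 4: x > 112 — out-of-range invalid
Total equivalence classes: 4

4 equivalence classes


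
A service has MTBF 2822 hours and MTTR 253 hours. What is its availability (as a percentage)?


Availability = MTBF / (MTBF + MTTR)
Availability = 2822 / (2822 + 253)
Availability = 2822 / 3075
Availability = 91.7724%

91.7724%


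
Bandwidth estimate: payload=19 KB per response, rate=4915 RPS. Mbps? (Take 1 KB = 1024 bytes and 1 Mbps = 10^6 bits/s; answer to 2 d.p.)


Formula: Mbps = payload_bytes * RPS * 8 / 1e6
Payload per request = 19 KB = 19 * 1024 = 19456 bytes
Total bytes/sec = 19456 * 4915 = 95626240
Total bits/sec = 95626240 * 8 = 765009920
Mbps = 765009920 / 1e6 = 765.01

765.01 Mbps


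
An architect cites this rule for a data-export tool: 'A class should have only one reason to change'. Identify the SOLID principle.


This describes the Single Responsibility Principle (SRP)

Single Responsibility Principle (SRP)


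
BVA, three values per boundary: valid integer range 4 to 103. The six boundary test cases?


Range: [4, 103]
Boundaries: just below min, min, min+1, max-1, max, just above max
Values: [3, 4, 5, 102, 103, 104]

[3, 4, 5, 102, 103, 104]


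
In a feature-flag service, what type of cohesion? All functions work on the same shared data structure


Reasoning: Functions share data
Type: Communicational cohesion

Communicational cohesion


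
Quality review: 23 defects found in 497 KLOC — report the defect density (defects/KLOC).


Defect density = defects / KLOC
Defect density = 23 / 497
Defect density = 0.046 defects/KLOC

0.046 defects/KLOC


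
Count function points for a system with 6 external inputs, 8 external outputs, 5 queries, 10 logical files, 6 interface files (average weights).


UFP = EI*4 + EO*5 + EQ*4 + ILF*10 + EIF*7
UFP = 6*4 + 8*5 + 5*4 + 10*10 + 6*7
UFP = 24 + 40 + 20 + 100 + 42
UFP = 226

226


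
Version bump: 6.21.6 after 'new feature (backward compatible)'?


Current: 6.21.6
Change category: 'new feature (backward compatible)' → minor bump
SemVer rule: minor bump → increment MINOR, reset PATCH to 0 (MAJOR unchanged)
New: 6.22.0

6.22.0


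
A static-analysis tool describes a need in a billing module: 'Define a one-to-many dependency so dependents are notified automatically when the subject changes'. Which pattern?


This matches the Observer pattern

Observer


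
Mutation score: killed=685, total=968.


Mutation score = killed / total * 100
Mutation score = 685 / 968 * 100
Mutation score = 70.76%

70.76%


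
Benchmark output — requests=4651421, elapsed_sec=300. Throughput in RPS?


Formula: throughput = requests / seconds
throughput = 4651421 / 300
throughput = 15504.74 requests/second

15504.74 requests/second


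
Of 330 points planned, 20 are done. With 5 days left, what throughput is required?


Formula: Required rate = Remaining points / Days left
Remaining = 330 - 20 = 310 points
Required rate = 310 / 5 = 62.0 points/day

62.0 points/day


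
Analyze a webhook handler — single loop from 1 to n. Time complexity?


Reasoning: one pass through n items
Complexity: O(n)

O(n)


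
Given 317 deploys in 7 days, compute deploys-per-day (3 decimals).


Formula: deployments per day = releases / days
= 317 / 7
= 45.286 deploys/day
(equivalently, 317.0 deploys/week)

45.286 deploys/day


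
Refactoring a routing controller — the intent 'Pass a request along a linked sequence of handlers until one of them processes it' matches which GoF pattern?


This matches the Chain of Responsibility pattern

Chain of Responsibility


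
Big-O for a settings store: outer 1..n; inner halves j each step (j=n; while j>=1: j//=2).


Reasoning: n times log n
Complexity: O(n log n)

O(n log n)


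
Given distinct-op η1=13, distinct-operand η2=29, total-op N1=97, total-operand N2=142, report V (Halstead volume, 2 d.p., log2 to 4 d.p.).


Formula: V = N * log2(η), where N = N1 + N2 and η = η1 + η2
η = 13 + 29 = 42
N = 97 + 142 = 239
log2(42) ≈ 5.3923
V = 239 * 5.3923 = 1288.76

1288.76


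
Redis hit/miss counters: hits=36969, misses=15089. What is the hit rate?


Formula: hit rate = hits / (hits + misses) * 100
hit rate = 36969 / (36969 + 15089) * 100
hit rate = 36969 / 52058 * 100
hit rate = 71.02%

71.02%


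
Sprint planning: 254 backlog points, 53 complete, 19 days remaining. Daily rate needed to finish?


Formula: Required rate = Remaining points / Days left
Remaining = 254 - 53 = 201 points
Required rate = 201 / 19 = 10.58 points/day

10.58 points/day


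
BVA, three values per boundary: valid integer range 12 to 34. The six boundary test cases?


Range: [12, 34]
Boundaries: just below min, min, min+1, max-1, max, just above max
Values: [11, 12, 13, 33, 34, 35]

[11, 12, 13, 33, 34, 35]


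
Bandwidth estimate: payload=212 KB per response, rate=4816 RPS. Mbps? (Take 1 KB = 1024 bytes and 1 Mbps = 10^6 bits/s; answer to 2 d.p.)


Formula: Mbps = payload_bytes * RPS * 8 / 1e6
Payload per request = 212 KB = 212 * 1024 = 217088 bytes
Total bytes/sec = 217088 * 4816 = 1045495808
Total bits/sec = 1045495808 * 8 = 8363966464
Mbps = 8363966464 / 1e6 = 8363.97

8363.97 Mbps


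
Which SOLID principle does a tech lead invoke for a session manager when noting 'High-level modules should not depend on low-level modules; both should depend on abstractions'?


This describes the Dependency Inversion Principle (DIP)

Dependency Inversion Principle (DIP)


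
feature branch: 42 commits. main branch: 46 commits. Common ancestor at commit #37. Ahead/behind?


Common ancestor: commit #37
feature commits after divergence: 42 - 37 = 5
main commits after divergence: 46 - 37 = 9
feature is 5 commits ahead of main
main is 9 commits ahead of feature

feature ahead: 5, main ahead: 9


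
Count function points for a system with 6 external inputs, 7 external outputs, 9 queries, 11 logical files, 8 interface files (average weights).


UFP = EI*4 + EO*5 + EQ*4 + ILF*10 + EIF*7
UFP = 6*4 + 7*5 + 9*4 + 11*10 + 8*7
UFP = 24 + 35 + 36 + 110 + 56
UFP = 261

261


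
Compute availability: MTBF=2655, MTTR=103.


Availability = MTBF / (MTBF + MTTR)
Availability = 2655 / (2655 + 103)
Availability = 2655 / 2758
Availability = 96.2654%

96.2654%


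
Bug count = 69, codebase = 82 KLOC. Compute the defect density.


Defect density = defects / KLOC
Defect density = 69 / 82
Defect density = 0.841 defects/KLOC

0.841 defects/KLOC


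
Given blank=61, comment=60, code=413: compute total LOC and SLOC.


Total LOC = blank + comment + code
Total LOC = 61 + 60 + 413 = 534
SLOC (source only) = code = 413

Total LOC: 534, SLOC: 413


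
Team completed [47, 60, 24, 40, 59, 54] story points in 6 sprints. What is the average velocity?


Formula: Avg velocity = Total points / Number of sprints
Points: [47, 60, 24, 40, 59, 54]
Sum = 47 + 60 + 24 + 40 + 59 + 54 = 284
Avg velocity = 284 / 6 = 47.33 points/sprint

47.33 points/sprint


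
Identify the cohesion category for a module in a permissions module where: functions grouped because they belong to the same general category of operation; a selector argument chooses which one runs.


Reasoning: Grouped by category of activity, not by data or sequence
Type: Logical cohesion

Logical cohesion


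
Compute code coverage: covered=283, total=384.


Coverage = covered / total * 100
Coverage = 283 / 384 * 100
Coverage = 73.7%

73.7%


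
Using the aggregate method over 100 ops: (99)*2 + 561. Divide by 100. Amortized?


Formula: Amortized cost = Total cost / Operations
Total cost = (99 * 2) + (1 * 561)
Total cost = 198 + 561 = 759
Amortized = 759 / 100 = 7.59

7.59


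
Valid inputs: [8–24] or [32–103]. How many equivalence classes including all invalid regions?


Valid ranges: [8,24] and [32,103]
Class 1: x < 8 — invalid
Class 2: 8 ≤ x ≤ 24 — valid
Class 3: 24 < x < 32 — invalid (gap between ranges)
Class 4: 32 ≤ x ≤ 103 — valid
Class 5: x > 103 — invalid
Total equivalence classes: 5

5 equivalence classes


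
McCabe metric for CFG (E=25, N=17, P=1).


Formula: V(G) = E - N + 2P
V(G) = 25 - 17 + 2*1
V(G) = 8 + 2
V(G) = 10

10


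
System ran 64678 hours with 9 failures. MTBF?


Formula: MTBF = Total operating time / Number of failures
MTBF = 64678 / 9
MTBF = 7186.44 hours

7186.44 hours


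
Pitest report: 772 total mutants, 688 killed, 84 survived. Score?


Mutation score = killed / total * 100
Mutation score = 688 / 772 * 100
Mutation score = 89.12%

89.12%


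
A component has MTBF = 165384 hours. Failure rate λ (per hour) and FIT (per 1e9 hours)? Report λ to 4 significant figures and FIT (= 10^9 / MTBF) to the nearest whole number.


Formula: λ = 1 / MTBF; FIT = λ × 1e9 = 1e9 / MTBF
λ = 1 / 165384 ≈ 6.047e-06 failures/hour
FIT = 1e9 / 165384 ≈ 6047 failures per 1e9 hours (nearest whole number)

λ = 6.047e-06 /h, FIT = 6047


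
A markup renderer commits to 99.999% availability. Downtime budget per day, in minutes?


Formula: allowed downtime = period * (100 - SLA) / 100
Period (day) = 1440 minutes
Unavailability fraction = (100 - 99.999) / 100
Allowed downtime = 1440 * (100 - 99.999) / 100
Allowed downtime = 0.0144 minutes

0.0144 minutes


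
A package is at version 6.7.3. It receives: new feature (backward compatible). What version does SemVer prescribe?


Current: 6.7.3
Change category: 'new feature (backward compatible)' → minor bump
SemVer rule: minor bump → increment MINOR, reset PATCH to 0 (MAJOR unchanged)
New: 6.8.0

6.8.0


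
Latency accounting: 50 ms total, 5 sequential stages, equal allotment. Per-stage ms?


Formula: per_stage = total_budget / stages
per_stage = 50 / 5
per_stage = 10.0 ms

10.0 ms


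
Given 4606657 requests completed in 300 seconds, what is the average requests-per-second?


Formula: throughput = requests / seconds
throughput = 4606657 / 300
throughput = 15355.52 requests/second

15355.52 requests/second


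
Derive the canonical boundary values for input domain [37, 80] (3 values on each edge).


Range: [37, 80]
Boundaries: just below min, min, min+1, max-1, max, just above max
Values: [36, 37, 38, 79, 80, 81]

[36, 37, 38, 79, 80, 81]


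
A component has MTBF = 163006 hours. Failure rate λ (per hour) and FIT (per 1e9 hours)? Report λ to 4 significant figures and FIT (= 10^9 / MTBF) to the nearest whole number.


Formula: λ = 1 / MTBF; FIT = λ × 1e9 = 1e9 / MTBF
λ = 1 / 163006 ≈ 6.135e-06 failures/hour
FIT = 1e9 / 163006 ≈ 6135 failures per 1e9 hours (nearest whole number)

λ = 6.135e-06 /h, FIT = 6135


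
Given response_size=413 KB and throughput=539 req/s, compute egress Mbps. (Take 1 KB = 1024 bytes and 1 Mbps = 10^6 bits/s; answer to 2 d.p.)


Formula: Mbps = payload_bytes * RPS * 8 / 1e6
Payload per request = 413 KB = 413 * 1024 = 422912 bytes
Total bytes/sec = 422912 * 539 = 227949568
Total bits/sec = 227949568 * 8 = 1823596544
Mbps = 1823596544 / 1e6 = 1823.6

1823.6 Mbps


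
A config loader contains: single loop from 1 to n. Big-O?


Reasoning: one pass through n items
Complexity: O(n)

O(n)


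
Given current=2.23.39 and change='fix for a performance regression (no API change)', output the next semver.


Current: 2.23.39
Change category: 'fix for a performance regression (no API change)' → patch bump
SemVer rule: patch bump → increment PATCH (MAJOR and MINOR unchanged)
New: 2.23.40

2.23.40


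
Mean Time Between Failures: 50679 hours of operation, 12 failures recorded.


Formula: MTBF = Total operating time / Number of failures
MTBF = 50679 / 12
MTBF = 4223.25 hours

4223.25 hours


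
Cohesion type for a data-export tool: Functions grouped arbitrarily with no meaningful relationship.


Reasoning: Worst: random grouping
Type: Coincidental cohesion

Coincidental cohesion


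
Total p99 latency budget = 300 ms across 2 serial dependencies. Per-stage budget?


Formula: per_stage = total_budget / stages
per_stage = 300 / 2
per_stage = 150.0 ms

150.0 ms


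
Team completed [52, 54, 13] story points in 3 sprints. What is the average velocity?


Formula: Avg velocity = Total points / Number of sprints
Points: [52, 54, 13]
Sum = 52 + 54 + 13 = 119
Avg velocity = 119 / 3 = 39.67 points/sprint

39.67 points/sprint


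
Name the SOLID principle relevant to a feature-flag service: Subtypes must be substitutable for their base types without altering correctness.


This describes the Liskov Substitution Principle (LSP)

Liskov Substitution Principle (LSP)


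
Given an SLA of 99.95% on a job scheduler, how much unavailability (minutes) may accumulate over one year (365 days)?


Formula: allowed downtime = period * (100 - SLA) / 100
Period (year (365 days)) = 525600 minutes
Unavailability fraction = (100 - 99.95) / 100
Allowed downtime = 525600 * (100 - 99.95) / 100
Allowed downtime = 262.8 minutes

262.8 minutes


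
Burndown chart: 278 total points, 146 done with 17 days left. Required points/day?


Formula: Required rate = Remaining points / Days left
Remaining = 278 - 146 = 132 points
Required rate = 132 / 17 = 7.76 points/day

7.76 points/day


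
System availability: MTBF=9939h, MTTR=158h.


Availability = MTBF / (MTBF + MTTR)
Availability = 9939 / (9939 + 158)
Availability = 9939 / 10097
Availability = 98.4352%

98.4352%


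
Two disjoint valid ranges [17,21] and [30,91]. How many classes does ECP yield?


Valid ranges: [17,21] and [30,91]
Class 1: x < 17 — invalid
Class 2: 17 ≤ x ≤ 21 — valid
Class 3: 21 < x < 30 — invalid (gap between ranges)
Class 4: 30 ≤ x ≤ 91 — valid
Class 5: x > 91 — invalid
Total equivalence classes: 5

5 equivalence classes


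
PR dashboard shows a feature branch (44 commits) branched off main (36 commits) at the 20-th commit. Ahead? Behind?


Common ancestor: commit #20
feature commits after divergence: 44 - 20 = 24
main commits after divergence: 36 - 20 = 16
feature is 24 commits ahead of main
main is 16 commits ahead of feature

feature ahead: 24, main ahead: 16


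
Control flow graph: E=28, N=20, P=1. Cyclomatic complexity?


Formula: V(G) = E - N + 2P
V(G) = 28 - 20 + 2*1
V(G) = 8 + 2
V(G) = 10

10


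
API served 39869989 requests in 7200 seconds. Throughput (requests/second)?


Formula: throughput = requests / seconds
throughput = 39869989 / 7200
throughput = 5537.5 requests/second

5537.5 requests/second


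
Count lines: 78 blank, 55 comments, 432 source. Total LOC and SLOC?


Total LOC = blank + comment + code
Total LOC = 78 + 55 + 432 = 565
SLOC (source only) = code = 432

Total LOC: 565, SLOC: 432


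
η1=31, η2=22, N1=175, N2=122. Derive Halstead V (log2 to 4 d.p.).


Formula: V = N * log2(η), where N = N1 + N2 and η = η1 + η2
η = 31 + 22 = 53
N = 175 + 122 = 297
log2(53) ≈ 5.7279
V = 297 * 5.7279 = 1701.19

1701.19


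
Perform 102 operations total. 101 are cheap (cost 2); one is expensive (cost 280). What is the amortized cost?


Formula: Amortized cost = Total cost / Operations
Total cost = (101 * 2) + (1 * 280)
Total cost = 202 + 280 = 482
Amortized = 482 / 102 = 4.7255

4.7255


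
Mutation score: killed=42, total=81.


Mutation score = killed / total * 100
Mutation score = 42 / 81 * 100
Mutation score = 51.85%

51.85%


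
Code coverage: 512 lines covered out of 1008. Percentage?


Coverage = covered / total * 100
Coverage = 512 / 1008 * 100
Coverage = 50.79%

50.79%


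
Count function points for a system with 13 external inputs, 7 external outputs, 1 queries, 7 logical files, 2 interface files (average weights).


UFP = EI*4 + EO*5 + EQ*4 + ILF*10 + EIF*7
UFP = 13*4 + 7*5 + 1*4 + 7*10 + 2*7
UFP = 52 + 35 + 4 + 70 + 14
UFP = 175

175
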